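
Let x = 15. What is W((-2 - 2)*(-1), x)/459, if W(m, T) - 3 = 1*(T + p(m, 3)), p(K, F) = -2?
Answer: 16/459 ≈ 0.034858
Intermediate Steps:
W(m, T) = 1 + T (W(m, T) = 3 + 1*(T - 2) = 3 + 1*(-2 + T) = 3 + (-2 + T) = 1 + T)
W((-2 - 2)*(-1), x)/459 = (1 + 15)/459 = 16*(1/459) = 16/459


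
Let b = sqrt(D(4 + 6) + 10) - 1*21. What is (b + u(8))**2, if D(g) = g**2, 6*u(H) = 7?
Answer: 18121/36 - 119*sqrt(110)/3 ≈ 87.334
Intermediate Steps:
u(H) = 7/6 (u(H) = (1/6)*7 = 7/6)
b = -21 + sqrt(110) (b = sqrt((4 + 6)**2 + 10) - 1*21 = sqrt(10**2 + 10) - 21 = sqrt(100 + 10) - 21 = sqrt(110) - 21 = -21 + sqrt(110) ≈ -10.512)
(b + u(8))**2 = ((-21 + sqrt(110)) + 7/6)**2 = (-119/6 + sqrt(110))**2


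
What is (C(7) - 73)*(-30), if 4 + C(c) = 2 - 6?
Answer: 2430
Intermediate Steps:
C(c) = -8 (C(c) = -4 + (2 - 6) = -4 - 4 = -8)
(C(7) - 73)*(-30) = (-8 - 73)*(-30) = -81*(-30) = 2430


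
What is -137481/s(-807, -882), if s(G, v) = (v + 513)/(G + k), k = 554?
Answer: -11594231/123 ≈ -94262.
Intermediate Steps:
s(G, v) = (513 + v)/(554 + G) (s(G, v) = (v + 513)/(G + 554) = (513 + v)/(554 + G))
-137481/s(-807, -882) = -137481*(554 - 807)/(513 - 882) = -137481/(-369/(-253)) = -137481/((-1/253*(-369))) = -137481/369/253 = -137481*253/369 = -11594231/123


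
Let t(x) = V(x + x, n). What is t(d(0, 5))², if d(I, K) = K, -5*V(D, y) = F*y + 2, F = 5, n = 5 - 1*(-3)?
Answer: 1764/25 ≈ 70.560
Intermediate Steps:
n = 8 (n = 5 + 3 = 8)
V(D, y) = -⅖ - y (V(D, y) = -(5*y + 2)/5 = -(2 + 5*y)/5 = -⅖ - y)
t(x) = -42/5 (t(x) = -⅖ - 1*8 = -⅖ - 8 = -42/5)
t(d(0, 5))² = (-42/5)² = 1764/25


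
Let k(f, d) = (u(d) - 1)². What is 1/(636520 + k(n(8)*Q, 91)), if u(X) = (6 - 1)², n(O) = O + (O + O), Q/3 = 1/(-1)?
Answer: 1/637096 ≈ 1.5696e-6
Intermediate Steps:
Q = -3 (Q = 3/(-1) = 3*(-1) = -3)
n(O) = 3*O (n(O) = O + 2*O = 3*O)
u(X) = 25 (u(X) = 5² = 25)
k(f, d) = 576 (k(f, d) = (25 - 1)² = 24² = 576)
1/(636520 + k(n(8)*Q, 91)) = 1/(636520 + 576) = 1/637096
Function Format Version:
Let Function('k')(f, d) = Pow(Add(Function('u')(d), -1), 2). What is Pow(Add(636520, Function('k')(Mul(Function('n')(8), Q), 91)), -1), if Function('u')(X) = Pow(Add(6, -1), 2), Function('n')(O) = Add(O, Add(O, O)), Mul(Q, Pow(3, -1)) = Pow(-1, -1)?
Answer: Rational(1, 637096) ≈ 1.5696e-6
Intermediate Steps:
Q = -3 (Q = Mul(3, Pow(-1, -1)) = Mul(3, -1) = -3)
Function('n')(O) = Mul(3, O) (Function('n')(O) = Add(O, Mul(2, O)) = Mul(3, O))
Function('u')(X) = 25 (Function('u')(X) = Pow(5, 2) = 25)
Function('k')(f, d) = 576 (Function('k')(f, d) = Pow(Add(25, -1), 2) = Pow(24, 2) = 576)
Pow(Add(636520, Function('k')(Mul(Function('n')(8), Q), 91)), -1) = Pow(Add(636520, 576), -1) = Pow(637096, -1) = Rational(1, 637096)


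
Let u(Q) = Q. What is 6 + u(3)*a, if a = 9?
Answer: 33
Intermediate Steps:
6 + u(3)*a = 6 + 3*9 = 6 + 27 = 33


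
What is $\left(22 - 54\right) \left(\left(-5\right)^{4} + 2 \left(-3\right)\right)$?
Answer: $-19808$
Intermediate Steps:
$\left(22 - 54\right) \left(\left(-5\right)^{4} + 2 \left(-3\right)\right) = - 32 \left(625 - 6\right) = \left(-32\right) 619 = -19808$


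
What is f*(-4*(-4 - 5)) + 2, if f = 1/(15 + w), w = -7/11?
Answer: 356/79 ≈ 4.5063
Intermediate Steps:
w = -7/11 (w = -7*1/11 = -7/11 ≈ -0.63636)
f = 11/158 (f = 1/(15 - 7/11) = 1/(158/11) = 11/158 ≈ 0.069620)
f*(-4*(-4 - 5)) + 2 = 11*(-4*(-4 - 5))/158 + 2 = 11*(-4*(-9))/158 + 2 = (11/158)*36 + 2 = 198/79 + 2 = 356/79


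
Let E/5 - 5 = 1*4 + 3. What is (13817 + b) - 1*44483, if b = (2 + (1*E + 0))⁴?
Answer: 14745670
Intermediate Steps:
E = 60 (E = 25 + 5*(1*4 + 3) = 25 + 5*(4 + 3) = 25 + 5*7 = 25 + 35 = 60)
b = 14776336 (b = (2 + (1*60 + 0))⁴ = (2 + (60 + 0))⁴ = (2 + 60)⁴ = 62⁴ = 14776336)
(13817 + b) - 1*44483 = (13817 + 14776336) - 1*44483 = 14790153 - 44483 = 14745670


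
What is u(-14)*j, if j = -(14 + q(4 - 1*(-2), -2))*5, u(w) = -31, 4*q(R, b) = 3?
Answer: 9145/4 ≈ 2286.3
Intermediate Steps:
q(R, b) = 3/4 (q(R, b) = (1/4)*3 = 3/4)
j = -295/4 (j = -(14 + 3/4)*5 = -59*5/4 = -1*295/4 = -295/4 ≈ -73.750)
u(-14)*j = -31*(-295/4) = 9145/4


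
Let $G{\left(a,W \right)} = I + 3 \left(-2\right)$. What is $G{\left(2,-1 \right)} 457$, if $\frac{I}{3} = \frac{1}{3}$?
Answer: $-2285$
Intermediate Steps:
$I = 1$ ($I = \frac{3}{3} = 3 \cdot \frac{1}{3} = 1$)
$G{\left(a,W \right)} = -5$ ($G{\left(a,W \right)} = 1 + 3 \left(-2\right) = 1 - 6 = -5$)
$G{\left(2,-1 \right)} 457 = \left(-5\right) 457 = -2285$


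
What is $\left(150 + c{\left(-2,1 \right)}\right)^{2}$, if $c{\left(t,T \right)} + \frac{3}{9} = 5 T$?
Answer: $\frac{215296}{9} \approx 23922.0$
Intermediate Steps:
$c{\left(t,T \right)} = - \frac{1}{3} + 5 T$
$\left(150 + c{\left(-2,1 \right)}\right)^{2} = \left(150 + \left(- \frac{1}{3} + 5 \cdot 1\right)\right)^{2} = \left(150 + \left(- \frac{1}{3} + 5\right)\right)^{2} = \left(150 + \frac{14}{3}\right)^{2} = \left(\frac{464}{3}\right)^{2} = \frac{215296}{9}$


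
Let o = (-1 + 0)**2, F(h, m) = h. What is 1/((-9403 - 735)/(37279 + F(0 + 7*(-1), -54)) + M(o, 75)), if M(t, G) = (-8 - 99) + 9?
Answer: -18636/1831397 ≈ -0.010176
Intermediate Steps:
o = 1 (o = (-1)**2 = 1)
M(t, G) = -98 (M(t, G) = -107 + 9 = -98)
1/((-9403 - 735)/(37279 + F(0 + 7*(-1), -54)) + M(o, 75)) = 1/((-9403 - 735)/(37279 + (0 + 7*(-1))) - 98) = 1/(-10138/(37279 + (0 - 7)) - 98) = 1/(-10138/(37279 - 7) - 98) = 1/(-10138/37272 - 98) = 1/(-10138*1/37272 - 98) = 1/(-5069/18636 - 98) = 1/(-1831397/18636) = -18636/1831397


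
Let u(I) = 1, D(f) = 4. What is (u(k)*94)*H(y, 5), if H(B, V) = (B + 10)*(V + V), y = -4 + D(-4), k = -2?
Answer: 9400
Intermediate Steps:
y = 0 (y = -4 + 4 = 0)
H(B, V) = 2*V*(10 + B) (H(B, V) = (10 + B)*(2*V) = 2*V*(10 + B))
(u(k)*94)*H(y, 5) = (1*94)*(2*5*(10 + 0)) = 94*(2*5*10) = 94*100 = 9400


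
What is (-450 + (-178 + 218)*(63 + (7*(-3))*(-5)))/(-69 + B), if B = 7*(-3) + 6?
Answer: -1045/14 ≈ -74.643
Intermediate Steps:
B = -15 (B = -21 + 6 = -15)
(-450 + (-178 + 218)*(63 + (7*(-3))*(-5)))/(-69 + B) = (-450 + (-178 + 218)*(63 + (7*(-3))*(-5)))/(-69 - 15) = (-450 + 40*(63 - 21*(-5)))/(-84) = (-450 + 40*(63 + 105))*(-1/84) = (-450 + 40*168)*(-1/84) = (-450 + 6720)*(-1/84) = 6270*(-1/84) = -1045/14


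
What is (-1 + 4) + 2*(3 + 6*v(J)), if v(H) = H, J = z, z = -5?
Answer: -51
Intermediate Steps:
J = -5
(-1 + 4) + 2*(3 + 6*v(J)) = (-1 + 4) + 2*(3 + 6*(-5)) = 3 + 2*(3 - 30) = 3 + 2*(-27) = 3 - 54 = -51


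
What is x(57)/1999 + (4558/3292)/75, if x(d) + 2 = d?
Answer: 11345471/246776550 ≈ 0.045975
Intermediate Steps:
x(d) = -2 + d
x(57)/1999 + (4558/3292)/75 = (-2 + 57)/1999 + (4558/3292)/75 = 55*(1/1999) + (4558*(1/3292))*(1/75) = 55/1999 + (2279/1646)*(1/75) = 55/1999 + 2279/123450 = 11345471/246776550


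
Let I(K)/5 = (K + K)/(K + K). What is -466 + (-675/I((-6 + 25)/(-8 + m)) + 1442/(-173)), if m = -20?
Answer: -105415/173 ≈ -609.33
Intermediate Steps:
I(K) = 5 (I(K) = 5*((K + K)/(K + K)) = 5*((2*K)/((2*K))) = 5*((2*K)*(1/(2*K))) = 5*1 = 5)
-466 + (-675/I((-6 + 25)/(-8 + m)) + 1442/(-173)) = -466 + (-675/5 + 1442/(-173)) = -466 + (-675*⅕ + 1442*(-1/173)) = -466 + (-135 - 1442/173) = -466 - 24797/173 = -105415/173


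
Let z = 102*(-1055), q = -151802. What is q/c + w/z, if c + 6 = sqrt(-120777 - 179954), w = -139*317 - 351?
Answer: 55685372429/16182768435 + 151802*I*sqrt(300731)/300767 ≈ 3.441 + 276.78*I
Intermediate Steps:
w = -44414 (w = -44063 - 351 = -44414)
z = -107610
c = -6 + I*sqrt(300731) (c = -6 + sqrt(-120777 - 179954) = -6 + sqrt(-300731) = -6 + I*sqrt(300731) ≈ -6.0 + 548.39*I)
q/c + w/z = -151802/(-6 + I*sqrt(300731)) - 44414/(-107610) = -151802/(-6 + I*sqrt(300731)) - 44414*(-1/107610) = -151802/(-6 + I*sqrt(300731)) + 22207/53805 = 22207/53805 - 151802/(-6 + I*sqrt(300731))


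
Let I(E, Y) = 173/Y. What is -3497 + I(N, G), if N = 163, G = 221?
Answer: -772664/221 ≈ -3496.2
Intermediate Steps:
-3497 + I(N, G) = -3497 + 173/221 = -772664/221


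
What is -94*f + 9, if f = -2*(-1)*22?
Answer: -4127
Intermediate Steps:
f = 44 (f = -(-2)*22 = -1*(-44) = 44)
-94*f + 9 = -94*44 + 9 = -4136 + 9 = -4127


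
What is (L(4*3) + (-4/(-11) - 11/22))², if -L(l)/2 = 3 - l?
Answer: 154449/484 ≈ 319.11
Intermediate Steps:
L(l) = -6 + 2*l (L(l) = -2*(3 - l) = -6 + 2*l)
(L(4*3) + (-4/(-11) - 11/22))² = ((-6 + 2*(4*3)) + (-4/(-11) - 11/22))² = ((-6 + 2*12) + (-4*(-1/11) - 11*1/22))² = ((-6 + 24) + (4/11 - ½))² = (18 - 3/22)² = (393/22)² = 154449/484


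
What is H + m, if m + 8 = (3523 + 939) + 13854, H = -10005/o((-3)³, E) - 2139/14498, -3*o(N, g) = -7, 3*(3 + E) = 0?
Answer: 1422833245/101486 ≈ 14020.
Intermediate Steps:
E = -3 (E = -3 + (⅓)*0 = -3 + 0 = -3)
o(N, g) = 7/3 (o(N, g) = -⅓*(-7) = 7/3)
H = -435172443/101486 (H = -10005/7/3 - 2139/14498 = -10005*3/7 - 2139*1/14498 = -30015/7 - 2139/14498 = -435172443/101486 ≈ -4288.0)
m = 18308 (m = -8 + ((3523 + 939) + 13854) = -8 + (4462 + 13854) = -8 + 18316 = 18308)
H + m = -435172443/101486 + 18308 = 1422833245/101486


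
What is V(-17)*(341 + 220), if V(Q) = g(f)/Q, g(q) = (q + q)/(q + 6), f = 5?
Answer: -30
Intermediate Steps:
g(q) = 2*q/(6 + q) (g(q) = (2*q)/(6 + q) = 2*q/(6 + q))
V(Q) = 10/(11*Q) (V(Q) = (2*5/(6 + 5))/Q = (2*5/11)/Q = (2*5*(1/11))/Q = 10/(11*Q))
V(-17)*(341 + 220) = ((10/11)/(-17))*(341 + 220) = ((10/11)*(-1/17))*561 = -10/187*561 = -30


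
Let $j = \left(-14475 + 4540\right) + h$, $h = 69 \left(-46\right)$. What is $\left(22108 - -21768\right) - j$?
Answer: $56985$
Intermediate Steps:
$h = -3174$
$j = -13109$ ($j = \left(-14475 + 4540\right) - 3174 = -9935 - 3174 = -13109$)
$\left(22108 - -21768\right) - j = \left(22108 - -21768\right) - -13109 = \left(22108 + 21768\right) + 13109 = 43876 + 13109 = 56985$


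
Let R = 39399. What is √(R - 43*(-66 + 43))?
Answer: 2*√10097 ≈ 200.97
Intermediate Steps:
√(R - 43*(-66 + 43)) = √(39399 - 43*(-66 + 43)) = √(39399 - 43*(-23)) = √(39399 + 989) = √40388 = 2*√10097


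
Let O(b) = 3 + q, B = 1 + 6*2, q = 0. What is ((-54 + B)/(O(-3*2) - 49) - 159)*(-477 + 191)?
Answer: 1040039/23 ≈ 45219.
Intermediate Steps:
B = 13 (B = 1 + 12 = 13)
O(b) = 3 (O(b) = 3 + 0 = 3)
((-54 + B)/(O(-3*2) - 49) - 159)*(-477 + 191) = ((-54 + 13)/(3 - 49) - 159)*(-477 + 191) = (-41/(-46) - 159)*(-286) = (-41*(-1/46) - 159)*(-286) = (41/46 - 159)*(-286) = -7273/46*(-286) = 1040039/23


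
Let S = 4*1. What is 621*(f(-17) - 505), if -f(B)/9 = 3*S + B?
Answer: -285660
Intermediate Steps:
S = 4
f(B) = -108 - 9*B (f(B) = -9*(3*4 + B) = -9*(12 + B) = -108 - 9*B)
621*(f(-17) - 505) = 621*((-108 - 9*(-17)) - 505) = 621*((-108 + 153) - 505) = 621*(45 - 505) = 621*(-460) = -285660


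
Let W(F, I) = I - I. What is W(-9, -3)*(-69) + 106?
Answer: 106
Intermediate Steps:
W(F, I) = 0
W(-9, -3)*(-69) + 106 = 0*(-69) + 106 = 0 + 106 = 106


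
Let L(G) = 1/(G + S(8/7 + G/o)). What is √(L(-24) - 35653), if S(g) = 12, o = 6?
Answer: I*√1283511/6 ≈ 188.82*I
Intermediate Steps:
L(G) = 1/(12 + G) (L(G) = 1/(G + 12) = 1/(12 + G))
√(L(-24) - 35653) = √(1/(12 - 24) - 35653) = √(1/(-12) - 35653) = √(-1/12 - 35653) = √(-427837/12) = I*√1283511/6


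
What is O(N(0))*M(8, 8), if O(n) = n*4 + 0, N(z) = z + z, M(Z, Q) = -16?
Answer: 0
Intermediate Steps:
N(z) = 2*z
O(n) = 4*n (O(n) = 4*n + 0 = 4*n)
O(N(0))*M(8, 8) = (4*(2*0))*(-16) = (4*0)*(-16) = 0*(-16) = 0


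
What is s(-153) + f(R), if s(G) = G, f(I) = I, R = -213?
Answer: -366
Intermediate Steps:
s(-153) + f(R) = -153 - 213 = -366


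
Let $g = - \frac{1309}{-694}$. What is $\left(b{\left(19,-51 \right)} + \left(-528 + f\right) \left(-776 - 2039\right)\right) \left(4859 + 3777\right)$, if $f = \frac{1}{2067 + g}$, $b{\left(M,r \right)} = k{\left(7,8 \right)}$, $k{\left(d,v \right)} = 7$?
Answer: $\frac{18429886875861444}{1435807} \approx 1.2836 \cdot 10^{10}$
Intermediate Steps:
$b{\left(M,r \right)} = 7$
$g = \frac{1309}{694}$ ($g = \left(-1309\right) \left(- \frac{1}{694}\right) = \frac{1309}{694} \approx 1.8862$)
$f = \frac{694}{1435807}$ ($f = \frac{1}{2067 + \frac{1309}{694}} = \frac{1}{\frac{1435807}{694}} = \frac{694}{1435807} \approx 0.00048335$)
$\left(b{\left(19,-51 \right)} + \left(-528 + f\right) \left(-776 - 2039\right)\right) \left(4859 + 3777\right) = \left(7 + \left(-528 + \frac{694}{1435807}\right) \left(-776 - 2039\right)\right) \left(4859 + 3777\right) = \left(7 - - \frac{2134066706630}{1435807}\right) 8636 = \left(7 + \frac{2134066706630}{1435807}\right) 8636 = \frac{2134076757279}{1435807} \cdot 8636 = \frac{18429886875861444}{1435807}$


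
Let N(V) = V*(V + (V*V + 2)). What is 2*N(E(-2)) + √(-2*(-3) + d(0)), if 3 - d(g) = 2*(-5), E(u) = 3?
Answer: 84 + √19 ≈ 88.359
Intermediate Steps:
d(g) = 13 (d(g) = 3 - 2*(-5) = 3 - 1*(-10) = 3 + 10 = 13)
N(V) = V*(2 + V + V²) (N(V) = V*(V + (V² + 2)) = V*(V + (2 + V²)) = V*(2 + V + V²))
2*N(E(-2)) + √(-2*(-3) + d(0)) = 2*(3*(2 + 3 + 3²)) + √(-2*(-3) + 13) = 2*(3*(2 + 3 + 9)) + √(6 + 13) = 2*(3*14) + √19 = 2*42 + √19 = 84 + √19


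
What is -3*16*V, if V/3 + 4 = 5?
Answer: -144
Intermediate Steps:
V = 3 (V = -12 + 3*5 = -12 + 15 = 3)
-3*16*V = -3*16*3 = -48*3 = -1*144 = -144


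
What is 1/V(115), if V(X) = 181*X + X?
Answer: 1/20930 ≈ 4.7778e-5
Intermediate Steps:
V(X) = 182*X
1/V(115) = 1/(182*115) = 1/20930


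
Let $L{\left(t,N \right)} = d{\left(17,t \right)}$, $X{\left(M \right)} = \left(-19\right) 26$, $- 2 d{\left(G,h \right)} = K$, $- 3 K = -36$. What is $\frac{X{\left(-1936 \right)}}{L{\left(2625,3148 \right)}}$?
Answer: $\frac{247}{3} \approx 82.333$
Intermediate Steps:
$K = 12$ ($K = \left(- \frac{1}{3}\right) \left(-36\right) = 12$)
$d{\left(G,h \right)} = -6$ ($d{\left(G,h \right)} = \left(- \frac{1}{2}\right) 12 = -6$)
$X{\left(M \right)} = -494$
$L{\left(t,N \right)} = -6$
$\frac{X{\left(-1936 \right)}}{L{\left(2625,3148 \right)}} = - \frac{494}{-6} = \left(-494\right) \left(- \frac{1}{6}\right) = \frac{247}{3}$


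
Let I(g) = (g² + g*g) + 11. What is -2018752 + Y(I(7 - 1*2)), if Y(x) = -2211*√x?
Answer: -2018752 - 2211*√61 ≈ -2.0360e+6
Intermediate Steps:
I(g) = 11 + 2*g² (I(g) = (g² + g²) + 11 = 2*g² + 11 = 11 + 2*g²)
-2018752 + Y(I(7 - 1*2)) = -2018752 - 2211*√(11 + 2*(7 - 1*2)²) = -2018752 - 2211*√(11 + 2*(7 - 2)²) = -2018752 - 2211*√(11 + 2*5²) = -2018752 - 2211*√(11 + 2*25) = -2018752 - 2211*√(11 + 50) = -2018752 - 2211*√61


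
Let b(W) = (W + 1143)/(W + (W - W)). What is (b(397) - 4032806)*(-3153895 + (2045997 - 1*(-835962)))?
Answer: 435375638787712/397 ≈ 1.0967e+12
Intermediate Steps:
b(W) = (1143 + W)/W (b(W) = (1143 + W)/(W + 0) = (1143 + W)/W)
(b(397) - 4032806)*(-3153895 + (2045997 - 1*(-835962))) = ((1143 + 397)/397 - 4032806)*(-3153895 + (2045997 - 1*(-835962))) = ((1/397)*1540 - 4032806)*(-3153895 + (2045997 + 835962)) = (1540/397 - 4032806)*(-3153895 + 2881959) = -1601022442/397*(-271936) = 435375638787712/397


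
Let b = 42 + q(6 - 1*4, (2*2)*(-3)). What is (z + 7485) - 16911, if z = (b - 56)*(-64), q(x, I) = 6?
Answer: -8914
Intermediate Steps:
b = 48 (b = 42 + 6 = 48)
z = 512 (z = (48 - 56)*(-64) = -8*(-64) = 512)
(z + 7485) - 16911 = (512 + 7485) - 16911 = 7997 - 16911 = -8914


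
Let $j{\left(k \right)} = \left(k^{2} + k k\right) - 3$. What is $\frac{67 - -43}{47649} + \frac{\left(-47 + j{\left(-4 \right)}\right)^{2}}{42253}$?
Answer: $\frac{20086106}{2013313197} \approx 0.0099766$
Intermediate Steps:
$j{\left(k \right)} = -3 + 2 k^{2}$ ($j{\left(k \right)} = \left(k^{2} + k^{2}\right) - 3 = 2 k^{2} - 3 = -3 + 2 k^{2}$)
$\frac{67 - -43}{47649} + \frac{\left(-47 + j{\left(-4 \right)}\right)^{2}}{42253} = \frac{67 - -43}{47649} + \frac{\left(-47 - \left(3 - 2 \left(-4\right)^{2}\right)\right)^{2}}{42253} = \left(67 + 43\right) \frac{1}{47649} + \left(-47 + \left(-3 + 2 \cdot 16\right)\right)^{2} \cdot \frac{1}{42253} = 110 \cdot \frac{1}{47649} + \left(-47 + \left(-3 + 32\right)\right)^{2} \cdot \frac{1}{42253} = \frac{110}{47649} + \left(-47 + 29\right)^{2} \cdot \frac{1}{42253} = \frac{110}{47649} + \left(-18\right)^{2} \cdot \frac{1}{42253} = \frac{110}{47649} + 324 \cdot \frac{1}{42253} = \frac{110}{47649} + \frac{324}{42253} = \frac{20086106}{2013313197}$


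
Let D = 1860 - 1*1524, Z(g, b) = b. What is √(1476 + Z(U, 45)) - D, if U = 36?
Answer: -297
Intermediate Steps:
D = 336 (D = 1860 - 1524 = 336)
√(1476 + Z(U, 45)) - D = √(1476 + 45) - 1*336 = √1521 - 336 = 39 - 336 = -297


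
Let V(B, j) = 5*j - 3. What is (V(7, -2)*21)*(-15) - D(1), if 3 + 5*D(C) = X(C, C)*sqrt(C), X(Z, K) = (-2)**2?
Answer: 20474/5 ≈ 4094.8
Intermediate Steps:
X(Z, K) = 4
V(B, j) = -3 + 5*j
D(C) = -3/5 + 4*sqrt(C)/5 (D(C) = -3/5 + (4*sqrt(C))/5 = -3/5 + 4*sqrt(C)/5)
(V(7, -2)*21)*(-15) - D(1) = ((-3 + 5*(-2))*21)*(-15) - (-3/5 + 4*sqrt(1)/5) = ((-3 - 10)*21)*(-15) - (-3/5 + (4/5)*1) = -13*21*(-15) - (-3/5 + 4/5) = -273*(-15) - 1*1/5 = 4095 - 1/5 = 20474/5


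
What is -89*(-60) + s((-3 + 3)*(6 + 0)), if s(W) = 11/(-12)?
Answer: 64069/12 ≈ 5339.1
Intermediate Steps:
s(W) = -11/12 (s(W) = 11*(-1/12) = -11/12)
-89*(-60) + s((-3 + 3)*(6 + 0)) = -89*(-60) - 11/12 = 5340 - 11/12 = 64069/12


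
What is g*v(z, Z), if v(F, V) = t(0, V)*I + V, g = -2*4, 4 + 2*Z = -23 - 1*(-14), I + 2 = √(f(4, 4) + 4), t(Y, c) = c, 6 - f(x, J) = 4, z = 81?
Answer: -52 + 52*√6 ≈ 75.373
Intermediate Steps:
f(x, J) = 2 (f(x, J) = 6 - 1*4 = 6 - 4 = 2)
I = -2 + √6 (I = -2 + √(2 + 4) = -2 + √6 ≈ 0.44949)
Z = -13/2 (Z = -2 + (-23 - 1*(-14))/2 = -2 + (-23 + 14)/2 = -2 + (½)*(-9) = -2 - 9/2 = -13/2 ≈ -6.5000)
g = -8
v(F, V) = V + V*(-2 + √6) (v(F, V) = V*(-2 + √6) + V = V + V*(-2 + √6))
g*v(z, Z) = -(-52)*(-1 + √6) = -8*(13/2 - 13*√6/2) = -52 + 52*√6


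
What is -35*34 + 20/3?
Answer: -3550/3 ≈ -1183.3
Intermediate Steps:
-35*34 + 20/3 = -1190 + 20*(1/3) = -1190 + 20/3 = -3550/3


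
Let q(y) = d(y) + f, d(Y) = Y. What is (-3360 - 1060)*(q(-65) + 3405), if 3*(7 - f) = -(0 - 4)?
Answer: -44363540/3 ≈ -1.4788e+7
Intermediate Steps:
f = 17/3 (f = 7 - (-1)*(0 - 4)/3 = 7 - (-1)*(-4)/3 = 7 - ⅓*4 = 7 - 4/3 = 17/3 ≈ 5.6667)
q(y) = 17/3 + y (q(y) = y + 17/3 = 17/3 + y)
(-3360 - 1060)*(q(-65) + 3405) = (-3360 - 1060)*((17/3 - 65) + 3405) = -4420*(-178/3 + 3405) = -4420*10037/3 = -44363540/3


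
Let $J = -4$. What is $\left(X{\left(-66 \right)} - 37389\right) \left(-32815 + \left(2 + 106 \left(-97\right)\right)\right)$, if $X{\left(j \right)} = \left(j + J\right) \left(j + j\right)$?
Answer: $1213081155$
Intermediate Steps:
$X{\left(j \right)} = 2 j \left(-4 + j\right)$ ($X{\left(j \right)} = \left(j - 4\right) \left(j + j\right) = \left(-4 + j\right) 2 j = 2 j \left(-4 + j\right)$)
$\left(X{\left(-66 \right)} - 37389\right) \left(-32815 + \left(2 + 106 \left(-97\right)\right)\right) = \left(2 \left(-66\right) \left(-4 - 66\right) - 37389\right) \left(-32815 + \left(2 + 106 \left(-97\right)\right)\right) = \left(2 \left(-66\right) \left(-70\right) - 37389\right) \left(-32815 + \left(2 - 10282\right)\right) = \left(9240 - 37389\right) \left(-32815 - 10280\right) = \left(-28149\right) \left(-43095\right) = 1213081155$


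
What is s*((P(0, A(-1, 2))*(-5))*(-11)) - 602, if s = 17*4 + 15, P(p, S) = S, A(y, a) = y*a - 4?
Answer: -27992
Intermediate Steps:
A(y, a) = -4 + a*y (A(y, a) = a*y - 4 = -4 + a*y)
s = 83 (s = 68 + 15 = 83)
s*((P(0, A(-1, 2))*(-5))*(-11)) - 602 = 83*(((-4 + 2*(-1))*(-5))*(-11)) - 602 = 83*(((-4 - 2)*(-5))*(-11)) - 602 = 83*(-6*(-5)*(-11)) - 602 = 83*(30*(-11)) - 602 = 83*(-330) - 602 = -27390 - 602 = -27992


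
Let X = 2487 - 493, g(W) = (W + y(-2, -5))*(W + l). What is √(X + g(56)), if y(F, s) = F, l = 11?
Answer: 2*√1403 ≈ 74.913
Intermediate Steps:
g(W) = (-2 + W)*(11 + W) (g(W) = (W - 2)*(W + 11) = (-2 + W)*(11 + W))
X = 1994
√(X + g(56)) = √(1994 + (-22 + 56² + 9*56)) = √(1994 + (-22 + 3136 + 504)) = √(1994 + 3618) = √5612 = 2*√1403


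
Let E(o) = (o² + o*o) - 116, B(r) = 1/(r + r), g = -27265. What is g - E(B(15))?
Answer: -12217051/450 ≈ -27149.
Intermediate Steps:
B(r) = 1/(2*r)
E(o) = -116 + 2*o² (E(o) = (o² + o²) - 116 = 2*o² - 116 = -116 + 2*o²)
g - E(B(15)) = -27265 - (-116 + 2*((½)/15)²) = -27265 - (-116 + 2*((½)*(1/15))²) = -27265 - (-116 + 2*(1/30)²) = -27265 - (-116 + 2*(1/900)) = -27265 - (-116 + 1/450) = -27265 - 1*(-52199/450) = -27265 + 52199/450 = -12217051/450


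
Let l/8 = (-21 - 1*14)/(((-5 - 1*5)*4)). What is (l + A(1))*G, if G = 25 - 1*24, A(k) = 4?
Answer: 11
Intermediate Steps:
G = 1 (G = 25 - 24 = 1)
l = 7 (l = 8*((-21 - 1*14)/(((-5 - 1*5)*4))) = 8*((-21 - 14)/(((-5 - 5)*4))) = 8*(-35/((-10*4))) = 8*(-35/(-40)) = 8*(-35*(-1/40)) = 8*(7/8) = 7)
(l + A(1))*G = (7 + 4)*1 = 11*1 = 11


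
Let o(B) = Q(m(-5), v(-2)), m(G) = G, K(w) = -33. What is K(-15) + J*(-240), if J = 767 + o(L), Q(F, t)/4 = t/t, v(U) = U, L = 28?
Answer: -185073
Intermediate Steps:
Q(F, t) = 4 (Q(F, t) = 4*(t/t) = 4*1 = 4)
o(B) = 4
J = 771 (J = 767 + 4 = 771)
K(-15) + J*(-240) = -33 + 771*(-240) = -33 - 185040 = -185073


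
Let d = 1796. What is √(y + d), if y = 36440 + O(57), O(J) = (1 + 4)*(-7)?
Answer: √38201 ≈ 195.45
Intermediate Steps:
O(J) = -35 (O(J) = 5*(-7) = -35)
y = 36405 (y = 36440 - 35 = 36405)
√(y + d) = √(36405 + 1796) = √38201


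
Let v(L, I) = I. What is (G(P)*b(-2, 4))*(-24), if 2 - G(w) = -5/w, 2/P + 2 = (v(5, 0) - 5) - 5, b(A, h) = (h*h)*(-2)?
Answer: -21504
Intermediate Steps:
b(A, h) = -2*h² (b(A, h) = h²*(-2) = -2*h²)
P = -⅙ (P = 2/(-2 + ((0 - 5) - 5)) = 2/(-2 + (-5 - 5)) = 2/(-2 - 10) = 2/(-12) = 2*(-1/12) = -⅙ ≈ -0.16667)
G(w) = 2 + 5/w (G(w) = 2 - (-5)/w = 2 + 5/w)
(G(P)*b(-2, 4))*(-24) = ((2 + 5/(-⅙))*(-2*4²))*(-24) = ((2 + 5*(-6))*(-2*16))*(-24) = ((2 - 30)*(-32))*(-24) = -28*(-32)*(-24) = 896*(-24) = -21504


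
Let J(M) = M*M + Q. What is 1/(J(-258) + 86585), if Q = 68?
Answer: 1/153217 ≈ 6.5267e-6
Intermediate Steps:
J(M) = 68 + M**2 (J(M) = M*M + 68 = M**2 + 68 = 68 + M**2)
1/(J(-258) + 86585) = 1/((68 + (-258)**2) + 86585) = 1/((68 + 66564) + 86585) = 1/(66632 + 86585) = 1/153217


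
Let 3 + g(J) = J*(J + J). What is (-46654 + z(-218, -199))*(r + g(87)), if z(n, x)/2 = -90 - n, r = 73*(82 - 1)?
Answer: -976585104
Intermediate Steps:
r = 5913 (r = 73*81 = 5913)
z(n, x) = -180 - 2*n (z(n, x) = 2*(-90 - n) = -180 - 2*n)
g(J) = -3 + 2*J² (g(J) = -3 + J*(J + J) = -3 + J*(2*J) = -3 + 2*J²)
(-46654 + z(-218, -199))*(r + g(87)) = (-46654 + (-180 - 2*(-218)))*(5913 + (-3 + 2*87²)) = (-46654 + (-180 + 436))*(5913 + (-3 + 2*7569)) = (-46654 + 256)*(5913 + (-3 + 15138)) = -46398*(5913 + 15135) = -46398*21048 = -976585104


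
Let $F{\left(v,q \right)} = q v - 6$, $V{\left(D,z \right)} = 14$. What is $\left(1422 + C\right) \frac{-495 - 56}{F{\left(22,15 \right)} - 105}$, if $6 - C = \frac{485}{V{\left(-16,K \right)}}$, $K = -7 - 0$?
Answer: $- \frac{10748357}{3066} \approx -3505.7$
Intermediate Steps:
$K = -7$ ($K = -7 + 0 = -7$)
$F{\left(v,q \right)} = -6 + q v$
$C = - \frac{401}{14}$ ($C = 6 - \frac{485}{14} = - \frac{401}{14} \approx -28.643$)
$\left(1422 + C\right) \frac{-495 - 56}{F{\left(22,15 \right)} - 105} = \left(1422 - \frac{401}{14}\right) \frac{-495 - 56}{\left(-6 + 15 \cdot 22\right) - 105} = \frac{19507 \left(- \frac{551}{\left(-6 + 330\right) - 105}\right)}{14} = \frac{19507 \left(- \frac{551}{324 - 105}\right)}{14} = \frac{19507 \left(- \frac{551}{219}\right)}{14} = \frac{19507 \left(\left(-551\right) \frac{1}{219}\right)}{14} = \frac{19507}{14} \left(- \frac{551}{219}\right) = - \frac{10748357}{3066}$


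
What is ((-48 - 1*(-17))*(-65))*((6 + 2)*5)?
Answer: 80600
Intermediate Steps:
((-48 - 1*(-17))*(-65))*((6 + 2)*5) = ((-48 + 17)*(-65))*(8*5) = -31*(-65)*40 = 2015*40 = 80600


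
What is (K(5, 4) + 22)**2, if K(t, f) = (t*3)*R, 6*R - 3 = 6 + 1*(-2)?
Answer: 6241/4 ≈ 1560.3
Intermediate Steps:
R = 7/6 (R = 1/2 + (6 + 1*(-2))/6 = 1/2 + (6 - 2)/6 = 1/2 + (1/6)*4 = 1/2 + 2/3 = 7/6 ≈ 1.1667)
K(t, f) = 7*t/2 (K(t, f) = (t*3)*(7/6) = (3*t)*(7/6) = 7*t/2)
(K(5, 4) + 22)**2 = ((7/2)*5 + 22)**2 = (35/2 + 22)**2 = (79/2)**2 = 6241/4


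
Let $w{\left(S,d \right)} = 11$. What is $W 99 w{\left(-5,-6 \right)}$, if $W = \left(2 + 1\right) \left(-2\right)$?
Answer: $-6534$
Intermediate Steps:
$W = -6$ ($W = 3 \left(-2\right) = -6$)
$W 99 w{\left(-5,-6 \right)} = \left(-6\right) 99 \cdot 11 = \left(-594\right) 11 = -6534$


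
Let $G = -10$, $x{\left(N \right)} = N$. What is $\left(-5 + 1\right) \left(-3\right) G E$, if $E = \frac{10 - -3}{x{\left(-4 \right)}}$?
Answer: $390$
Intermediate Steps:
$E = - \frac{13}{4}$ ($E = \frac{10 - -3}{-4} = \left(10 + 3\right) \left(- \frac{1}{4}\right) = 13 \left(- \frac{1}{4}\right) = - \frac{13}{4} \approx -3.25$)
$\left(-5 + 1\right) \left(-3\right) G E = \left(-5 + 1\right) \left(-3\right) \left(-10\right) \left(- \frac{13}{4}\right) = \left(-4\right) \left(-3\right) \left(-10\right) \left(- \frac{13}{4}\right) = 12 \left(-10\right) \left(- \frac{13}{4}\right) = \left(-120\right) \left(- \frac{13}{4}\right) = 390$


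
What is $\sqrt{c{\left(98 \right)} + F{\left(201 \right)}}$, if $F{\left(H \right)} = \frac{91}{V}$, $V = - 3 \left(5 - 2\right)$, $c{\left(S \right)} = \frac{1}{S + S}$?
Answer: $\frac{i \sqrt{17827}}{42} \approx 3.179 i$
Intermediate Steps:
$c{\left(S \right)} = \frac{1}{2 S}$
$V = -9$ ($V = \left(-3\right) 3 = -9$)
$F{\left(H \right)} = - \frac{91}{9}$ ($F{\left(H \right)} = \frac{91}{-9} = 91 \left(- \frac{1}{9}\right) = - \frac{91}{9}$)
$\sqrt{c{\left(98 \right)} + F{\left(201 \right)}} = \sqrt{\frac{1}{2 \cdot 98} - \frac{91}{9}} = \sqrt{\frac{1}{2} \cdot \frac{1}{98} - \frac{91}{9}} = \sqrt{\frac{1}{196} - \frac{91}{9}} = \sqrt{- \frac{17827}{1764}} = \frac{i \sqrt{17827}}{42}$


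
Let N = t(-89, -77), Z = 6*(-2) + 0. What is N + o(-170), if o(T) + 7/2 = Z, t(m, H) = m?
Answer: -209/2 ≈ -104.50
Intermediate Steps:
Z = -12 (Z = -12 + 0 = -12)
o(T) = -31/2 (o(T) = -7/2 - 12 = -31/2)
N = -89
N + o(-170) = -89 - 31/2 = -209/2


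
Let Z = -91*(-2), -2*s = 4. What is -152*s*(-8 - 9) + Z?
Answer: -4986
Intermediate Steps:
s = -2 (s = -½*4 = -2)
Z = 182
-152*s*(-8 - 9) + Z = -(-304)*(-8 - 9) + 182 = -(-304)*(-17) + 182 = -152*34 + 182 = -5168 + 182 = -4986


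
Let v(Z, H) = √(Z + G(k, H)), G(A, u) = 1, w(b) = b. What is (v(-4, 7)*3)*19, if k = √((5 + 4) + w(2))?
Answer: 57*I*√3 ≈ 98.727*I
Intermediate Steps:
k = √11 (k = √((5 + 4) + 2) = √(9 + 2) = √11 ≈ 3.3166)
v(Z, H) = √(1 + Z) (v(Z, H) = √(Z + 1) = √(1 + Z))
(v(-4, 7)*3)*19 = (√(1 - 4)*3)*19 = (√(-3)*3)*19 = ((I*√3)*3)*19 = (3*I*√3)*19 = 57*I*√3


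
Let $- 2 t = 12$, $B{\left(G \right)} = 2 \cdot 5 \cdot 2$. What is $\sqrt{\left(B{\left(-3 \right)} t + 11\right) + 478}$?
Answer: $3 \sqrt{41} \approx 19.209$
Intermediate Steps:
$B{\left(G \right)} = 20$ ($B{\left(G \right)} = 10 \cdot 2 = 20$)
$t = -6$ ($t = \left(- \frac{1}{2}\right) 12 = -6$)
$\sqrt{\left(B{\left(-3 \right)} t + 11\right) + 478} = \sqrt{\left(20 \left(-6\right) + 11\right) + 478} = \sqrt{\left(-120 + 11\right) + 478} = \sqrt{-109 + 478} = \sqrt{369} = 3 \sqrt{41}$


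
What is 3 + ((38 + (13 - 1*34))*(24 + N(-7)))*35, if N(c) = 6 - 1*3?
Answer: 16068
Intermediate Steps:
N(c) = 3 (N(c) = 6 - 3 = 3)
3 + ((38 + (13 - 1*34))*(24 + N(-7)))*35 = 3 + ((38 + (13 - 1*34))*(24 + 3))*35 = 3 + ((38 + (13 - 34))*27)*35 = 3 + ((38 - 21)*27)*35 = 3 + (17*27)*35 = 3 + 459*35 = 3 + 16065 = 16068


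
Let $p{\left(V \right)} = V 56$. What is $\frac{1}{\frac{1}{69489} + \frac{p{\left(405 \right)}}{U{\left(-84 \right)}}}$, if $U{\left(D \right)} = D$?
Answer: $- \frac{69489}{18762029} \approx -0.0037037$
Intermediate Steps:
$p{\left(V \right)} = 56 V$
$\frac{1}{\frac{1}{69489} + \frac{p{\left(405 \right)}}{U{\left(-84 \right)}}} = \frac{1}{\frac{1}{69489} + \frac{56 \cdot 405}{-84}} = \frac{1}{\frac{1}{69489} + 22680 \left(- \frac{1}{84}\right)} = \frac{1}{\frac{1}{69489} - 270} = \frac{1}{- \frac{18762029}{69489}} = - \frac{69489}{18762029}$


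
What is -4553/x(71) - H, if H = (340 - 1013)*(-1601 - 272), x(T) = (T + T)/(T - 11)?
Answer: -89634149/71 ≈ -1.2625e+6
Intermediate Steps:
x(T) = 2*T/(-11 + T) (x(T) = (2*T)/(-11 + T) = 2*T/(-11 + T))
H = 1260529 (H = -673*(-1873) = 1260529)
-4553/x(71) - H = -4553/(2*71/(-11 + 71)) - 1*1260529 = -4553/(2*71/60) - 1260529 = -4553/(2*71*(1/60)) - 1260529 = -4553/71/30 - 1260529 = -4553*30/71 - 1260529 = -136590/71 - 1260529 = -89634149/71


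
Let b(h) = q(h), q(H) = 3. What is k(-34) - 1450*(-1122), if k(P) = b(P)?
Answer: 1626903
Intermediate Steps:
b(h) = 3
k(P) = 3
k(-34) - 1450*(-1122) = 3 - 1450*(-1122) = 3 + 1626900 = 1626903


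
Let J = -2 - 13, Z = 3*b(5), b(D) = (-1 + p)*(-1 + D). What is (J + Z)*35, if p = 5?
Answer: 1155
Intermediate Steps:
b(D) = -4 + 4*D (b(D) = (-1 + 5)*(-1 + D) = 4*(-1 + D) = -4 + 4*D)
Z = 48 (Z = 3*(-4 + 4*5) = 3*(-4 + 20) = 3*16 = 48)
J = -15
(J + Z)*35 = (-15 + 48)*35 = 33*35 = 1155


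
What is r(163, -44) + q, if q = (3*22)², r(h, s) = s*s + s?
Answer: 6248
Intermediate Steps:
r(h, s) = s + s² (r(h, s) = s² + s = s + s²)
q = 4356 (q = 66² = 4356)
r(163, -44) + q = -44*(1 - 44) + 4356 = -44*(-43) + 4356 = 1892 + 4356 = 6248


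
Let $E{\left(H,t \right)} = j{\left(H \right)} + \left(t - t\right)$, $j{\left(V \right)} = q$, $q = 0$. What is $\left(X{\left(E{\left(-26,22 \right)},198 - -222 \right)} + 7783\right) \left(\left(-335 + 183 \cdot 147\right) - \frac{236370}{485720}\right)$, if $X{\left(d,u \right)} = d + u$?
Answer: $\frac{10584659963345}{48572} \approx 2.1792 \cdot 10^{8}$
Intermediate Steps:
$j{\left(V \right)} = 0$
$E{\left(H,t \right)} = 0$ ($E{\left(H,t \right)} = 0 + \left(t - t\right) = 0 + 0 = 0$)
$\left(X{\left(E{\left(-26,22 \right)},198 - -222 \right)} + 7783\right) \left(\left(-335 + 183 \cdot 147\right) - \frac{236370}{485720}\right) = \left(\left(0 + \left(198 - -222\right)\right) + 7783\right) \left(\left(-335 + 183 \cdot 147\right) - \frac{236370}{485720}\right) = \left(\left(0 + \left(198 + 222\right)\right) + 7783\right) \left(\left(-335 + 26901\right) - \frac{23637}{48572}\right) = \left(\left(0 + 420\right) + 7783\right) \left(26566 - \frac{23637}{48572}\right) = \left(420 + 7783\right) \frac{1290340115}{48572} = 8203 \cdot \frac{1290340115}{48572} = \frac{10584659963345}{48572}$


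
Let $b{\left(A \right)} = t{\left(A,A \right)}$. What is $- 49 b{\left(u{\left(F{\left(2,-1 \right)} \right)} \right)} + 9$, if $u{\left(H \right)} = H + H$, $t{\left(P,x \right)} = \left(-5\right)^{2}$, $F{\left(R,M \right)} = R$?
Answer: $-1216$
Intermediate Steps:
$t{\left(P,x \right)} = 25$
$u{\left(H \right)} = 2 H$
$b{\left(A \right)} = 25$
$- 49 b{\left(u{\left(F{\left(2,-1 \right)} \right)} \right)} + 9 = \left(-49\right) 25 + 9 = -1225 + 9 = -1216$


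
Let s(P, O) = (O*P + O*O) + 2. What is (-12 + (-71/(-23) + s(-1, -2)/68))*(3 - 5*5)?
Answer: 75658/391 ≈ 193.50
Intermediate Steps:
s(P, O) = 2 + O² + O*P (s(P, O) = (O*P + O²) + 2 = (O² + O*P) + 2 = 2 + O² + O*P)
(-12 + (-71/(-23) + s(-1, -2)/68))*(3 - 5*5) = (-12 + (-71/(-23) + (2 + (-2)² - 2*(-1))/68))*(3 - 5*5) = (-12 + (-71*(-1/23) + (2 + 4 + 2)*(1/68)))*(3 - 25) = (-12 + (71/23 + 8*(1/68)))*(-22) = (-12 + (71/23 + 2/17))*(-22) = (-12 + 1253/391)*(-22) = -3439/391*(-22) = 75658/391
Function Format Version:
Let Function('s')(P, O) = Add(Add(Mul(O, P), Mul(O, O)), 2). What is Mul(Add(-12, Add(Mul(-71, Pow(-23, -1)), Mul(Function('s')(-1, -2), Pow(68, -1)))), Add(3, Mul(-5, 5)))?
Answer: Rational(75658, 391) ≈ 193.50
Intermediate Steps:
Function('s')(P, O) = Add(2, Pow(O, 2), Mul(O, P)) (Function('s')(P, O) = Add(Add(Mul(O, P), Pow(O, 2)), 2) = Add(Add(Pow(O, 2), Mul(O, P)), 2) = Add(2, Pow(O, 2), Mul(O, P)))
Mul(Add(-12, Add(Mul(-71, Pow(-23, -1)), Mul(Function('s')(-1, -2), Pow(68, -1)))), Add(3, Mul(-5, 5))) = Mul(Add(-12, Add(Mul(-71, Pow(-23, -1)), Mul(Add(2, Pow(-2, 2), Mul(-2, -1)), Pow(68, -1)))), Add(3, Mul(-5, 5))) = Mul(Add(-12, Add(Mul(-71, Rational(-1, 23)), Mul(Add(2, 4, 2), Rational(1, 68)))), Add(3, -25)) = Mul(Add(-12, Add(Rational(71, 23), Mul(8, Rational(1, 68)))), -22) = Mul(Add(-12, Add(Rational(71, 23), Rational(2, 17))), -22) = Mul(Add(-12, Rational(1253, 391)), -22) = Mul(Rational(-3439, 391), -22) = Rational(75658, 391)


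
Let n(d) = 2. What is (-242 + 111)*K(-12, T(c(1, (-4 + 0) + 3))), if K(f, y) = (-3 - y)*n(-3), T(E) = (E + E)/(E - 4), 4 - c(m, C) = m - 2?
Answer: 3406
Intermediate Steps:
c(m, C) = 6 - m (c(m, C) = 4 - (m - 2) = 4 - (-2 + m) = 4 + (2 - m) = 6 - m)
T(E) = 2*E/(-4 + E) (T(E) = (2*E)/(-4 + E) = 2*E/(-4 + E))
K(f, y) = -6 - 2*y (K(f, y) = (-3 - y)*2 = -6 - 2*y)
(-242 + 111)*K(-12, T(c(1, (-4 + 0) + 3))) = (-242 + 111)*(-6 - 4*(6 - 1*1)/(-4 + (6 - 1*1))) = -131*(-6 - 4*(6 - 1)/(-4 + (6 - 1))) = -131*(-6 - 4*5/(-4 + 5)) = -131*(-6 - 4*5/1) = -131*(-6 - 4*5) = -131*(-6 - 2*10) = -131*(-6 - 20) = -131*(-26) = 3406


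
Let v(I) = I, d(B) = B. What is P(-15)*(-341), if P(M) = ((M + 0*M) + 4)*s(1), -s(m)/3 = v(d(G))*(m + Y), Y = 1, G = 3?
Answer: -67518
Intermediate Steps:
s(m) = -9 - 9*m (s(m) = -9*(m + 1) = -9*(1 + m) = -3*(3 + 3*m) = -9 - 9*m)
P(M) = -72 - 18*M (P(M) = ((M + 0*M) + 4)*(-9 - 9*1) = ((M + 0) + 4)*(-9 - 9) = (M + 4)*(-18) = (4 + M)*(-18) = -72 - 18*M)
P(-15)*(-341) = (-72 - 18*(-15))*(-341) = (-72 + 270)*(-341) = 198*(-341) = -67518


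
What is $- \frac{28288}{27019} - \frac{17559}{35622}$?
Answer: $- \frac{164677973}{106941202} \approx -1.5399$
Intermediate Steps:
$- \frac{28288}{27019} - \frac{17559}{35622} = \left(-28288\right) \frac{1}{27019} - \frac{1951}{3958} = - \frac{28288}{27019} - \frac{1951}{3958} = - \frac{164677973}{106941202}$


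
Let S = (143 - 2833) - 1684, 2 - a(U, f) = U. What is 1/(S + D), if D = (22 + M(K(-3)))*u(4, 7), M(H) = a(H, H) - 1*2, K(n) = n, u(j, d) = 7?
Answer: -1/4199 ≈ -0.00023815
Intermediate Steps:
a(U, f) = 2 - U
M(H) = -H (M(H) = (2 - H) - 1*2 = (2 - H) - 2 = -H)
D = 175 (D = (22 - 1*(-3))*7 = (22 + 3)*7 = 25*7 = 175)
S = -4374 (S = -2690 - 1684 = -4374)
1/(S + D) = 1/(-4374 + 175) = 1/(-4199) = -1/4199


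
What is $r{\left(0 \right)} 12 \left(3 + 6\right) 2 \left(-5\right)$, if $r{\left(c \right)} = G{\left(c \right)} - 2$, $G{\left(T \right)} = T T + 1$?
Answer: $1080$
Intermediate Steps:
$G{\left(T \right)} = 1 + T^{2}$ ($G{\left(T \right)} = T^{2} + 1 = 1 + T^{2}$)
$r{\left(c \right)} = -1 + c^{2}$ ($r{\left(c \right)} = \left(1 + c^{2}\right) - 2 = -1 + c^{2}$)
$r{\left(0 \right)} 12 \left(3 + 6\right) 2 \left(-5\right) = \left(-1 + 0^{2}\right) 12 \left(3 + 6\right) 2 \left(-5\right) = \left(-1 + 0\right) 12 \cdot 9 \cdot 2 \left(-5\right) = \left(-1\right) 12 \cdot 18 \left(-5\right) = \left(-12\right) 18 \left(-5\right) = \left(-216\right) \left(-5\right) = 1080$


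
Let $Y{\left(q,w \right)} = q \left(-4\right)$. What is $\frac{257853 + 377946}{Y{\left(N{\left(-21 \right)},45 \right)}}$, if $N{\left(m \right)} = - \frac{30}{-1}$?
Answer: $- \frac{211933}{40} \approx -5298.3$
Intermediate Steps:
$N{\left(m \right)} = 30$ ($N{\left(m \right)} = \left(-30\right) \left(-1\right) = 30$)
$Y{\left(q,w \right)} = - 4 q$
$\frac{257853 + 377946}{Y{\left(N{\left(-21 \right)},45 \right)}} = \frac{257853 + 377946}{\left(-4\right) 30} = \frac{635799}{-120} = 635799 \left(- \frac{1}{120}\right) = - \frac{211933}{40}$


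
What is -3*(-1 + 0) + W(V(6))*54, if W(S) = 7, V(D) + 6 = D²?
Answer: 381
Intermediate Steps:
V(D) = -6 + D²
-3*(-1 + 0) + W(V(6))*54 = -3*(-1 + 0) + 7*54 = -3*(-1) + 378 = 3 + 378 = 381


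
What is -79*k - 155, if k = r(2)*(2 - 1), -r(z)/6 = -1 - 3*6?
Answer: -9161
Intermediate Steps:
r(z) = 114 (r(z) = -6*(-1 - 3*6) = -6*(-1 - 18) = -6*(-19) = 114)
k = 114 (k = 114*(2 - 1) = 114*1 = 114)
-79*k - 155 = -79*114 - 155 = -9006 - 155 = -9161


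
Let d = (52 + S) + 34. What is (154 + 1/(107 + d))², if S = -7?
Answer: 820536025/34596 ≈ 23718.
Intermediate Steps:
d = 79 (d = (52 - 7) + 34 = 45 + 34 = 79)
(154 + 1/(107 + d))² = (154 + 1/(107 + 79))² = (154 + 1/186)² = (28645/186)² = 820536025/34596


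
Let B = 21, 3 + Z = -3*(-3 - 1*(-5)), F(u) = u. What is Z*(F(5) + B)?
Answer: -234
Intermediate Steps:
Z = -9 (Z = -3 - 3*(-3 - 1*(-5)) = -3 - 3*(-3 + 5) = -3 - 3*2 = -3 - 6 = -9)
Z*(F(5) + B) = -9*(5 + 21) = -9*26 = -234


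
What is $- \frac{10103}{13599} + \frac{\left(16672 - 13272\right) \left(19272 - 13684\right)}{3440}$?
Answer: $\frac{3229192081}{584757} \approx 5522.3$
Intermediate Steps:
$- \frac{10103}{13599} + \frac{\left(16672 - 13272\right) \left(19272 - 13684\right)}{3440} = \left(-10103\right) \frac{1}{13599} + 3400 \cdot 5588 \cdot \frac{1}{3440} = - \frac{10103}{13599} + 18999200 \cdot \frac{1}{3440} = - \frac{10103}{13599} + \frac{237490}{43} = \frac{3229192081}{584757}$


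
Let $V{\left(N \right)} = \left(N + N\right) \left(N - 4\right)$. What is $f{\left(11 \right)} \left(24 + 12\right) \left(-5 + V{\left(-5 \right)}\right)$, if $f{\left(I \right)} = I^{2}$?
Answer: $370260$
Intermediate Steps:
$V{\left(N \right)} = 2 N \left(-4 + N\right)$
$f{\left(11 \right)} \left(24 + 12\right) \left(-5 + V{\left(-5 \right)}\right) = 11^{2} \left(24 + 12\right) \left(-5 + 2 \left(-5\right) \left(-4 - 5\right)\right) = 121 \cdot 36 \left(-5 + 2 \left(-5\right) \left(-9\right)\right) = 121 \cdot 36 \left(-5 + 90\right) = 121 \cdot 36 \cdot 85 = 121 \cdot 3060 = 370260$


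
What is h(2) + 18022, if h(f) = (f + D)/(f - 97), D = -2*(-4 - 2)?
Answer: 1712076/95 ≈ 18022.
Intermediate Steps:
D = 12 (D = -2*(-6) = 12)
h(f) = (12 + f)/(-97 + f) (h(f) = (f + 12)/(f - 97) = (12 + f)/(-97 + f))
h(2) + 18022 = (12 + 2)/(-97 + 2) + 18022 = 14/(-95) + 18022 = -1/95*14 + 18022 = -14/95 + 18022 = 1712076/95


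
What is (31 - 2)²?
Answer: 841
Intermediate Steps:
(31 - 2)² = 29² = 841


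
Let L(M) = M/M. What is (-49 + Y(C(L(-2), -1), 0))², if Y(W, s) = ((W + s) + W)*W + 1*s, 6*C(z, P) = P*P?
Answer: 776161/324 ≈ 2395.6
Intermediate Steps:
L(M) = 1
C(z, P) = P²/6 (C(z, P) = (P*P)/6 = P²/6)
Y(W, s) = s + W*(s + 2*W) (Y(W, s) = (s + 2*W)*W + s = W*(s + 2*W) + s = s + W*(s + 2*W))
(-49 + Y(C(L(-2), -1), 0))² = (-49 + (0 + 2*((⅙)*(-1)²)² + ((⅙)*(-1)²)*0))² = (-49 + (0 + 2*((⅙)*1)² + ((⅙)*1)*0))² = (-49 + (0 + 2*(⅙)² + (⅙)*0))² = (-49 + (0 + 2*(1/36) + 0))² = (-49 + (0 + 1/18 + 0))² = (-49 + 1/18)² = (-881/18)² = 776161/324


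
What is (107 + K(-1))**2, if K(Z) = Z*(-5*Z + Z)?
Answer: 10609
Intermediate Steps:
K(Z) = -4*Z**2 (K(Z) = Z*(-4*Z) = -4*Z**2)
(107 + K(-1))**2 = (107 - 4*(-1)**2)**2 = (107 - 4*1)**2 = (107 - 4)**2 = 103**2 = 10609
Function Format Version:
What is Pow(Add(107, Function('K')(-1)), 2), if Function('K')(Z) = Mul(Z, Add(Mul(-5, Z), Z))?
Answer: 10609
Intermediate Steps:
Function('K')(Z) = Mul(-4, Pow(Z, 2)) (Function('K')(Z) = Mul(Z, Mul(-4, Z)) = Mul(-4, Pow(Z, 2)))
Pow(Add(107, Function('K')(-1)), 2) = Pow(Add(107, Mul(-4, Pow(-1, 2))), 2) = Pow(Add(107, Mul(-4, 1)), 2) = Pow(Add(107, -4), 2) = Pow(103, 2) = 10609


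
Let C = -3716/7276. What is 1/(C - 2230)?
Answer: -1819/4057299 ≈ -0.00044833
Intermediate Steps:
C = -929/1819 (C = -3716*1/7276 = -929/1819 ≈ -0.51072)
1/(C - 2230) = 1/(-929/1819 - 2230) = 1/(-4057299/1819) = -1819/4057299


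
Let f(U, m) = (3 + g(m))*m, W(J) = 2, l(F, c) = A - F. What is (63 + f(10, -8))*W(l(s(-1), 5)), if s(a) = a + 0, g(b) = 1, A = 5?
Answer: 62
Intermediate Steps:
s(a) = a
l(F, c) = 5 - F
f(U, m) = 4*m (f(U, m) = (3 + 1)*m = 4*m)
(63 + f(10, -8))*W(l(s(-1), 5)) = (63 + 4*(-8))*2 = (63 - 32)*2 = 31*2 = 62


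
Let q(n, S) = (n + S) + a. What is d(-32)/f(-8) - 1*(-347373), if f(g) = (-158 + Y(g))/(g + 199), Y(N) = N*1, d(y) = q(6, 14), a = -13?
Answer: 57662581/166 ≈ 3.4737e+5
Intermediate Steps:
q(n, S) = -13 + S + n (q(n, S) = (n + S) - 13 = (S + n) - 13 = -13 + S + n)
d(y) = 7 (d(y) = -13 + 14 + 6 = 7)
Y(N) = N
f(g) = (-158 + g)/(199 + g) (f(g) = (-158 + g)/(g + 199) = (-158 + g)/(199 + g))
d(-32)/f(-8) - 1*(-347373) = 7/(((-158 - 8)/(199 - 8))) - 1*(-347373) = 7/((-166/191)) + 347373 = 7/(((1/191)*(-166))) + 347373 = 7/(-166/191) + 347373 = 7*(-191/166) + 347373 = -1337/166 + 347373 = 57662581/166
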